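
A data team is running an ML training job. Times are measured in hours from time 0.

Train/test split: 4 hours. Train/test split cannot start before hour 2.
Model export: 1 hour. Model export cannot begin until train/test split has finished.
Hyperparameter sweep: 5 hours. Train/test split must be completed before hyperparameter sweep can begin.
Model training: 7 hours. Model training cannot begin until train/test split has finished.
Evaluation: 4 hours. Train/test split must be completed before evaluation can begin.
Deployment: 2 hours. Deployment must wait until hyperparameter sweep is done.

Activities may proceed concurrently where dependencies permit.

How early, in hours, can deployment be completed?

13

Train/test split waits on its own release at hour 2, so it starts at hour 2 and finishes at 2 + 4 = hour 6.
Hyperparameter sweep cannot begin until train/test split (finishes hour 6). It runs from hour 6 to 6 + 5 = hour 11.
After hyperparameter sweep (finishes hour 11), deployment can start at hour 11 and finishes at hour 13.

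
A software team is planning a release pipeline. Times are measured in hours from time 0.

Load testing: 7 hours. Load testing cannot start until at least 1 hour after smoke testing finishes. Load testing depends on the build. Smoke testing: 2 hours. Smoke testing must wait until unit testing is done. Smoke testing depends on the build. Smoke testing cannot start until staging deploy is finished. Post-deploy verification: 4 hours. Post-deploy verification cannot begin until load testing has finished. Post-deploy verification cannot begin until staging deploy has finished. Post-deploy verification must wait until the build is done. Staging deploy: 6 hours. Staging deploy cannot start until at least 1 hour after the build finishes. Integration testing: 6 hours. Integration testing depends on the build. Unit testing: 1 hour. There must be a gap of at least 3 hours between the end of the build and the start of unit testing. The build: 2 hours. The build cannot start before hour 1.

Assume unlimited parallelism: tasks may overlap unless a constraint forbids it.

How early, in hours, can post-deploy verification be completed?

24

After its own release at hour 1, the build can start at hour 1 and finishes at hour 3.
After the build (finishes hour 3, plus 1-hour gap → hour 4), staging deploy can start at hour 4 and finishes at hour 10.
After the build (finishes hour 3, plus 3-hour gap → hour 6), unit testing can start at hour 6 and finishes at hour 7.
Smoke testing cannot start until unit testing (finishes hour 7); the build (finishes hour 3); staging deploy (finishes hour 10). The controlling bound is hour 10, so smoke testing finishes at 10 + 2 = hour 12.
Load testing cannot start until smoke testing (finishes hour 12, plus 1-hour gap → hour 13); the build (finishes hour 3). The controlling bound is hour 13, so load testing finishes at 13 + 7 = hour 20.
Post-deploy verification has to wait for load testing (finishes hour 20); staging deploy (finishes hour 10); the build (finishes hour 3). The latest of these is hour 20, so post-deploy verification runs hour 20 to 20 + 4 = hour 24.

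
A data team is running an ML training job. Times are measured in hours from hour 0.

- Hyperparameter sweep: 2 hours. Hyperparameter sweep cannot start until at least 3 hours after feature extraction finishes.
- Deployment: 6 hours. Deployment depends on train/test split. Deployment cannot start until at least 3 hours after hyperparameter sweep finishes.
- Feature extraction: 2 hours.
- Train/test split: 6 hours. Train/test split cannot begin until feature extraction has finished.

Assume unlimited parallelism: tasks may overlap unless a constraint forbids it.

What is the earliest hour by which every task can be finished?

Nothing blocks feature extraction, so it runs from hour 0 to hour 2.
Hyperparameter sweep cannot begin until feature extraction (finishes hour 2, plus 3-hour gap → hour 5). It runs from hour 5 to 5 + 2 = hour 7.
Train/test split waits on feature extraction (finishes hour 2), so it starts at hour 2 and finishes at 2 + 6 = hour 8.
Deployment has to wait for train/test split (finishes hour 8); hyperparameter sweep (finishes hour 7, plus 3-hour gap → hour 10). The latest of these is hour 10, so deployment runs hour 10 to 10 + 6 = hour 16.
All tasks are finished once the last one completes. Finish times: Feature extraction at 2, Train/test split at 8, Hyperparameter sweep at 7, Deployment at 16. The latest is hour 16.

16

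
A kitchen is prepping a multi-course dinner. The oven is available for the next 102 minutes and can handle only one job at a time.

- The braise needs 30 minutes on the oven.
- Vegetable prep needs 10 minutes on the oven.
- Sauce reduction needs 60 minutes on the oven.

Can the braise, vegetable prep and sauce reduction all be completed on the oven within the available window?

Yes

Running back to back, the jobs need 30 + 10 + 60 = 100 minutes on the oven.
Since 100 ≤ 102, they fit within the window.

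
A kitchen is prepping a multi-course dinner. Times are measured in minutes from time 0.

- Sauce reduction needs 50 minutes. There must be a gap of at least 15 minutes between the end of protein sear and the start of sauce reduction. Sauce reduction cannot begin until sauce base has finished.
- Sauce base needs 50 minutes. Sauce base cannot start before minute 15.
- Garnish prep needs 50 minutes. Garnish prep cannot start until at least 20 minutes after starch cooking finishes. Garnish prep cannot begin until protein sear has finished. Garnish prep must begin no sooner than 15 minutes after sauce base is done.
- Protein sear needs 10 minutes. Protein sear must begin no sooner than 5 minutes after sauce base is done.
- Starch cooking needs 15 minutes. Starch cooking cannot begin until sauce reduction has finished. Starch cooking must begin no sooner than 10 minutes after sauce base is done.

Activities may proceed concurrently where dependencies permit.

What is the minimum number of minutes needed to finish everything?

230

Sauce base waits on its own release at minute 15, so it starts at minute 15 and finishes at 15 + 50 = minute 65.
Protein sear cannot begin until sauce base (finishes minute 65, plus 5-minute gap → minute 70). It runs from minute 70 to 70 + 10 = minute 80.
Sauce reduction needs all of protein sear (finishes minute 80, plus 15-minute gap → minute 95); sauce base (finishes minute 65). That puts its earliest start at minute 95; it finishes at 95 + 50 = minute 145.
For starch cooking: sauce reduction (finishes minute 145); sauce base (finishes minute 65, plus 10-minute gap → minute 75). Taking the maximum gives a start of minute 145, and it finishes at 145 + 15 = minute 160.
For garnish prep: starch cooking (finishes minute 160, plus 20-minute gap → minute 180); protein sear (finishes minute 80); sauce base (finishes minute 65, plus 15-minute gap → minute 80). Taking the maximum gives a start of minute 180, and it finishes at 180 + 50 = minute 230.
All tasks are finished once the last one completes. Finish times: Sauce base at 65, Protein sear at 80, Sauce reduction at 145, Starch cooking at 160, Garnish prep at 230. The latest is minute 230.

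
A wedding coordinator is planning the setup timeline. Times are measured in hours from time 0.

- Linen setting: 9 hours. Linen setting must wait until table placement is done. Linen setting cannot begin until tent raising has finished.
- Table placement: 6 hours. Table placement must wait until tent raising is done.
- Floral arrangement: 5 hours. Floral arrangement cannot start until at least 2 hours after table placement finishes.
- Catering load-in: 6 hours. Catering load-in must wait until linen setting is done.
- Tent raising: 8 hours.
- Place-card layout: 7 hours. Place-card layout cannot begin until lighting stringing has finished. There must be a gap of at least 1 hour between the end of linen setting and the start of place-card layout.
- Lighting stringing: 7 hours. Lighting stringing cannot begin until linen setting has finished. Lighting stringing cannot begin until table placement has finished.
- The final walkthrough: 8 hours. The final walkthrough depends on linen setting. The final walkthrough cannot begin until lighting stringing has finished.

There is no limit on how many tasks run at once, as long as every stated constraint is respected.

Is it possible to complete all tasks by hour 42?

Yes

Tent raising has no prerequisites, so it starts at hour 0 and finishes at hour 8.
After tent raising (finishes hour 8), table placement can start at hour 8 and finishes at hour 14.
Floral arrangement waits on table placement (finishes hour 14, plus 2-hour gap → hour 16), so it starts at hour 16 and finishes at 16 + 5 = hour 21.
Linen setting cannot start until table placement (finishes hour 14); tent raising (finishes hour 8). The controlling bound is hour 14, so linen setting finishes at 14 + 9 = hour 23.
After linen setting (finishes hour 23), catering load-in can start at hour 23 and finishes at hour 29.
For lighting stringing: linen setting (finishes hour 23); table placement (finishes hour 14). Taking the maximum gives a start of hour 23, and it finishes at 23 + 7 = hour 30.
The final walkthrough needs all of linen setting (finishes hour 23); lighting stringing (finishes hour 30). That puts its earliest start at hour 30; it finishes at 30 + 8 = hour 38.
Place-card layout needs all of lighting stringing (finishes hour 30); linen setting (finishes hour 23, plus 1-hour gap → hour 24). That puts its earliest start at hour 30; it finishes at 30 + 7 = hour 37.
Every task is finished by hour 38, which is no later than the deadline of 42, so the schedule is feasible.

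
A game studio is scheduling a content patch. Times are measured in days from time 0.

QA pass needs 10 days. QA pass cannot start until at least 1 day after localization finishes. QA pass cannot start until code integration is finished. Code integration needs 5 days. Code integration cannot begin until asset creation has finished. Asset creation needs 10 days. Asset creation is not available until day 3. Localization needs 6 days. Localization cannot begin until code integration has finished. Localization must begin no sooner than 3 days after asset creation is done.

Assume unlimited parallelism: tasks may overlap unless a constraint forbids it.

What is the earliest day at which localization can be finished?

Asset creation waits on its own release at day 3, so it starts at day 3 and finishes at 3 + 10 = day 13.
After asset creation (finishes day 13), code integration can start at day 13 and finishes at day 18.
Localization needs all of code integration (finishes day 18); asset creation (finishes day 13, plus 3-day gap → day 16). That puts its earliest start at day 18; it finishes at 18 + 6 = day 24.

24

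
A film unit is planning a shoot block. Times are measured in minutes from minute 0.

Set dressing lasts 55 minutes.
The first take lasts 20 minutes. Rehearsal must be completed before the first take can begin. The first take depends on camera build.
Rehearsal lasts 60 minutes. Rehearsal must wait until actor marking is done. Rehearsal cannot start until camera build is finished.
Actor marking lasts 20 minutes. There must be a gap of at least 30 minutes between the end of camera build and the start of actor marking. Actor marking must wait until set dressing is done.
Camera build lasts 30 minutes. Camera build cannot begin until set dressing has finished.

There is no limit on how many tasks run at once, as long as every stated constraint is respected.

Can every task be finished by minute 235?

Nothing blocks set dressing, so it runs from minute 0 to minute 55.
Camera build cannot begin until set dressing (finishes minute 55). It runs from minute 55 to 55 + 30 = minute 85.
Actor marking needs all of camera build (finishes minute 85, plus 30-minute gap → minute 115); set dressing (finishes minute 55). That puts its earliest start at minute 115; it finishes at 115 + 20 = minute 135.
Rehearsal cannot start until actor marking (finishes minute 135); camera build (finishes minute 85). The controlling bound is minute 135, so rehearsal finishes at 135 + 60 = minute 195.
The first take has to wait for rehearsal (finishes minute 195); camera build (finishes minute 85). The latest of these is minute 195, so the first take runs minute 195 to 195 + 20 = minute 215.
Every task is finished by minute 215, which is no later than the deadline of 235, so the schedule is feasible.

Yes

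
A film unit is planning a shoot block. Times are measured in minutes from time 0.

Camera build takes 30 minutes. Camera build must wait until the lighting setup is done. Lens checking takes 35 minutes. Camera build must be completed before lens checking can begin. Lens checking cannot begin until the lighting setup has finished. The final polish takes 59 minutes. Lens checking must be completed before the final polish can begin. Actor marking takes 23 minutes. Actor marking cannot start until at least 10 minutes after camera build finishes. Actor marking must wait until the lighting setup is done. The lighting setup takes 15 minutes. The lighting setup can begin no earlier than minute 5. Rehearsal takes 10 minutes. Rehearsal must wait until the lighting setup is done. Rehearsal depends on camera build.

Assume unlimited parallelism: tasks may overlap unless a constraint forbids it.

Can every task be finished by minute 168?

The lighting setup waits on its own release at minute 5, so it starts at minute 5 and finishes at 5 + 15 = minute 20.
After the lighting setup (finishes minute 20), camera build can start at minute 20 and finishes at minute 50.
Rehearsal cannot start until the lighting setup (finishes minute 20); camera build (finishes minute 50). The controlling bound is minute 50, so rehearsal finishes at 50 + 10 = minute 60.
Actor marking needs all of camera build (finishes minute 50, plus 10-minute gap → minute 60); the lighting setup (finishes minute 20). That puts its earliest start at minute 60; it finishes at 60 + 23 = minute 83.
Lens checking cannot start until camera build (finishes minute 50); the lighting setup (finishes minute 20). The controlling bound is minute 50, so lens checking finishes at 50 + 35 = minute 85.
The final polish waits on lens checking (finishes minute 85), so it starts at minute 85 and finishes at 85 + 59 = minute 144.
Every task is finished by minute 144, which is no later than the deadline of 168, so the schedule is feasible.

Yes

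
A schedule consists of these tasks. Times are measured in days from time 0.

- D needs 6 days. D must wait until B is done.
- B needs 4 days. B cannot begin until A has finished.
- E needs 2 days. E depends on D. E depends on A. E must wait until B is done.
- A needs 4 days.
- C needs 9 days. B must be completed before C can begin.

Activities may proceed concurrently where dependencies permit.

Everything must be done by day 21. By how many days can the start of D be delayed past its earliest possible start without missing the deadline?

5

A can start immediately at day 0; it finishes at day 4.
B cannot begin until A (finishes day 4). It runs from day 4 to 4 + 4 = day 8.
After B (finishes day 8), D can start at day 8 and finishes at day 14.

Working backward from the deadline:
Nothing follows E; the deadline of day 21 is its only limit. It must start by 21 − 2 = day 19.
D must finish before E (must start by day 19). With a 6-day duration, D must start by 19 − 6 = day 13.
So D can start as early as day 8 and as late as day 13, giving 13 − 8 = 5 days of slack.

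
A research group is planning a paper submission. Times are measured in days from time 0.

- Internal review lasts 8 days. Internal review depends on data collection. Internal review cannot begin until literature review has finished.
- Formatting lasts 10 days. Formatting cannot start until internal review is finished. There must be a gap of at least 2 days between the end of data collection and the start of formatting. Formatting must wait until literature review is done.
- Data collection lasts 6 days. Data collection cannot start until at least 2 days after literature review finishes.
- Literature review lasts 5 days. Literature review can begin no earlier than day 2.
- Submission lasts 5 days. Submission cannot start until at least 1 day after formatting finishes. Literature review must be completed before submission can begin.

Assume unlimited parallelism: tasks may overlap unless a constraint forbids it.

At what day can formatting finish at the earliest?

33

After its own release at day 2, literature review can start at day 2 and finishes at day 7.
Data collection waits on literature review (finishes day 7, plus 2-day gap → day 9), so it starts at day 9 and finishes at 9 + 6 = day 15.
Internal review cannot start until data collection (finishes day 15); literature review (finishes day 7). The controlling bound is day 15, so internal review finishes at 15 + 8 = day 23.
Formatting has to wait for internal review (finishes day 23); data collection (finishes day 15, plus 2-day gap → day 17); literature review (finishes day 7). The latest of these is day 23, so formatting runs day 23 to 23 + 10 = day 33.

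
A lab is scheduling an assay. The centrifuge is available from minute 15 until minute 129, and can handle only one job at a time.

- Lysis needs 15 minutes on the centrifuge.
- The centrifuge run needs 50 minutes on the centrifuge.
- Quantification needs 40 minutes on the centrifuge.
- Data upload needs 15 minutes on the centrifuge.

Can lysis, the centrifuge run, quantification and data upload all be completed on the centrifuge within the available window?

The centrifuge window is 129 − 15 = 114 minutes.
Running back to back, the jobs need 15 + 50 + 40 + 15 = 120 minutes on the centrifuge.
Since 120 > 114, they cannot all fit.

No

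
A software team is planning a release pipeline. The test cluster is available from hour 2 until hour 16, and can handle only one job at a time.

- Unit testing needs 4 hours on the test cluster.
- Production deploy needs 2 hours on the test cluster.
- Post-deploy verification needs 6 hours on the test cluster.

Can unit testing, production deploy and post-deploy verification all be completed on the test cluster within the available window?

The test cluster window is 16 − 2 = 14 hours.
Running back to back, the jobs need 4 + 2 + 6 = 12 hours on the test cluster.
Since 12 ≤ 14, they fit within the window.

Yes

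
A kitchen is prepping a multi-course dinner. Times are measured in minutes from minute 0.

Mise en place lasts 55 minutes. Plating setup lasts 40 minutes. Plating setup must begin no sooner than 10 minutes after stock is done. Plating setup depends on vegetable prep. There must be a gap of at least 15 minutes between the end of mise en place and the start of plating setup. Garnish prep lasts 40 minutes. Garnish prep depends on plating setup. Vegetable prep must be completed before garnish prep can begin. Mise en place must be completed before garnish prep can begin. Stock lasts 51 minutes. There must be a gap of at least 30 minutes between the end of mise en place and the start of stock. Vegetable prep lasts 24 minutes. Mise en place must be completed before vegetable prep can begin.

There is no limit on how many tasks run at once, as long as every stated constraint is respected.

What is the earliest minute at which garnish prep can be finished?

Mise en place can start immediately at minute 0; it finishes at minute 55.
After mise en place (finishes minute 55), vegetable prep can start at minute 55 and finishes at minute 79.
Stock waits on mise en place (finishes minute 55, plus 30-minute gap → minute 85), so it starts at minute 85 and finishes at 85 + 51 = minute 136.
For plating setup: stock (finishes minute 136, plus 10-minute gap → minute 146); vegetable prep (finishes minute 79); mise en place (finishes minute 55, plus 15-minute gap → minute 70). Taking the maximum gives a start of minute 146, and it finishes at 146 + 40 = minute 186.
For garnish prep: plating setup (finishes minute 186); vegetable prep (finishes minute 79); mise en place (finishes minute 55). Taking the maximum gives a start of minute 186, and it finishes at 186 + 40 = minute 226.

226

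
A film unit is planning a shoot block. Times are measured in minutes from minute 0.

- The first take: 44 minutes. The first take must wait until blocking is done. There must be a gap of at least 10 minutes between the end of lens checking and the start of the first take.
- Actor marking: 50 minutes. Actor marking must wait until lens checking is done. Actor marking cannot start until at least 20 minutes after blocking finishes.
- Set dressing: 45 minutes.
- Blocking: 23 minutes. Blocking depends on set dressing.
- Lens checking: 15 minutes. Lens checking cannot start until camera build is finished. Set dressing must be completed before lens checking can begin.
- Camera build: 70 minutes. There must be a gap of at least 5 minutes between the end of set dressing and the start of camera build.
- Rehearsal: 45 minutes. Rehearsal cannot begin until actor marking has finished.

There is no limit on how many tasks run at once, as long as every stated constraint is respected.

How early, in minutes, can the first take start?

Set dressing can start immediately at minute 0; it finishes at minute 45.
Blocking waits on set dressing (finishes minute 45), so it starts at minute 45 and finishes at 45 + 23 = minute 68.
Camera build waits on set dressing (finishes minute 45, plus 5-minute gap → minute 50), so it starts at minute 50 and finishes at 50 + 70 = minute 120.
Lens checking needs all of camera build (finishes minute 120); set dressing (finishes minute 45). That puts its earliest start at minute 120; it finishes at 120 + 15 = minute 135.
The first take waits on blocking (finishes minute 68); lens checking (finishes minute 135, plus 10-minute gap → minute 145). The latest of these is minute 145, which is the earliest the first take can start.

145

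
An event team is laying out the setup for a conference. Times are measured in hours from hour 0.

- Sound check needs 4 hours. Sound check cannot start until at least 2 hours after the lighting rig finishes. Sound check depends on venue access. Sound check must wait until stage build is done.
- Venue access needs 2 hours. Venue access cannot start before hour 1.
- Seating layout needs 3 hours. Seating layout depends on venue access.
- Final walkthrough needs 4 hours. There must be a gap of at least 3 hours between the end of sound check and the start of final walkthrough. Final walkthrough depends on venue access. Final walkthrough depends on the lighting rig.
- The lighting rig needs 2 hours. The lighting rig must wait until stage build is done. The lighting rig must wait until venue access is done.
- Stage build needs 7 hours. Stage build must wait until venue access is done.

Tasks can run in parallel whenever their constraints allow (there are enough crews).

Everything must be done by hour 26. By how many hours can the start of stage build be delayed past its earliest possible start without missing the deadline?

Venue access waits on its own release at hour 1, so it starts at hour 1 and finishes at 1 + 2 = hour 3.
Stage build waits on venue access (finishes hour 3), so it starts at hour 3 and finishes at 3 + 7 = hour 10.

Working backward from the deadline:
Final walkthrough must finish by hour 26; it takes 4 hours, so it must start by 26 − 4 = hour 22.
Sound check feeds into final walkthrough (must start by hour 22, minus 3-hour gap → hour 19); so sound check must finish by hour 19 and therefore start by hour 15.
The lighting rig has several dependents: sound check (must start by hour 15, minus 2-hour gap → hour 13); final walkthrough (must start by hour 22). The earliest of those limits is hour 13, so the lighting rig must start by 13 − 2 = hour 11.
Stage build must finish in time for the lighting rig (must start by hour 11); sound check (must start by hour 15). The tightest is hour 11, so stage build must start by 11 − 7 = hour 4.
So stage build can start as early as hour 3 and as late as hour 4, giving 4 − 3 = 1 hour of slack.

1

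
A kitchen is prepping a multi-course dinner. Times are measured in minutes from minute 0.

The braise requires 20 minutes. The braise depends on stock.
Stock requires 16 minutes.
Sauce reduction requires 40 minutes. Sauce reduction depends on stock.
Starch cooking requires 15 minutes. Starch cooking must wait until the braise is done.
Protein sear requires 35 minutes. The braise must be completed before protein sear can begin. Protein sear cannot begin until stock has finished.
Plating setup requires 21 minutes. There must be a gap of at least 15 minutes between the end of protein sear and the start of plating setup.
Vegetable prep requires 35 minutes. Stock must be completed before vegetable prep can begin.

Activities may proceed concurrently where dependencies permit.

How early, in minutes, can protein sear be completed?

71

Stock has no prerequisites, so it starts at minute 0 and finishes at minute 16.
The braise cannot begin until stock (finishes minute 16). It runs from minute 16 to 16 + 20 = minute 36.
Protein sear needs all of the braise (finishes minute 36); stock (finishes minute 16). That puts its earliest start at minute 36; it finishes at 36 + 35 = minute 71.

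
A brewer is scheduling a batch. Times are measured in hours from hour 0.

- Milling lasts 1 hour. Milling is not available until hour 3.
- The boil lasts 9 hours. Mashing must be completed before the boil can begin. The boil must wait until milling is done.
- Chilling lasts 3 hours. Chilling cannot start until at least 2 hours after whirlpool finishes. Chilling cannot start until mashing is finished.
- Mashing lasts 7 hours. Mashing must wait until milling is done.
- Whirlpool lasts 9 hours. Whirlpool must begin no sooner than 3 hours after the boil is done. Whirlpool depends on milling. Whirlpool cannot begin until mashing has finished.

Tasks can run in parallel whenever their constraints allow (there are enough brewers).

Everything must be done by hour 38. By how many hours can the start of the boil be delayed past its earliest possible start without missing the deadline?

Milling cannot begin until its own release at hour 3. It runs from hour 3 to 3 + 1 = hour 4.
After milling (finishes hour 4), mashing can start at hour 4 and finishes at hour 11.
For the boil: mashing (finishes hour 11); milling (finishes hour 4). Taking the maximum gives a start of hour 11, and it finishes at 11 + 9 = hour 20.

Working backward from the deadline:
Chilling has no dependents, so it just needs to finish by hour 38. Starting by 38 − 3 = hour 35 achieves that.
Whirlpool must finish before chilling (must start by hour 35, minus 2-hour gap → hour 33). With a 9-hour duration, whirlpool must start by 33 − 9 = hour 24.
The boil must finish before whirlpool (must start by hour 24, minus 3-hour gap → hour 21). With a 9-hour duration, the boil must start by 21 − 9 = hour 12.
So the boil can start as early as hour 11 and as late as hour 12, giving 12 − 11 = 1 hour of slack.

1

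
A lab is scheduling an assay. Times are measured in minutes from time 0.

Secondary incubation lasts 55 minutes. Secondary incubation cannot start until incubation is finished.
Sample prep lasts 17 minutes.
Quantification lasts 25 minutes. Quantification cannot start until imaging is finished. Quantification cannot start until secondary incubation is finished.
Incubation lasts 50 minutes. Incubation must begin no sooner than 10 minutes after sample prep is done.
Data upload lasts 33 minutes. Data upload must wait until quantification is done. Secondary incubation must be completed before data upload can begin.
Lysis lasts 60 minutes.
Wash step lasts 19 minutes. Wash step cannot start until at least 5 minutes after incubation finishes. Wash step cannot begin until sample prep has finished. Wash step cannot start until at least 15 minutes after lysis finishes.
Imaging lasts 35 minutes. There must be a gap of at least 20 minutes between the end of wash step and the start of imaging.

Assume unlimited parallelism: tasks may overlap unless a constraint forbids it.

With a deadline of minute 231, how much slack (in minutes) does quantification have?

Lysis can start immediately at minute 0; it finishes at minute 60.
Sample prep can start immediately at minute 0; it finishes at minute 17.
After sample prep (finishes minute 17, plus 10-minute gap → minute 27), incubation can start at minute 27 and finishes at minute 77.
After incubation (finishes minute 77), secondary incubation can start at minute 77 and finishes at minute 132.
Wash step cannot start until incubation (finishes minute 77, plus 5-minute gap → minute 82); sample prep (finishes minute 17); lysis (finishes minute 60, plus 15-minute gap → minute 75). The controlling bound is minute 82, so wash step finishes at 82 + 19 = minute 101.
After wash step (finishes minute 101, plus 20-minute gap → minute 121), imaging can start at minute 121 and finishes at minute 156.
Quantification needs all of imaging (finishes minute 156); secondary incubation (finishes minute 132). That puts its earliest start at minute 156; it finishes at 156 + 25 = minute 181.

Working backward from the deadline:
To finish by minute 231, data upload (duration 33) must start no later than minute 198.
Quantification must finish before data upload (must start by minute 198). With a 25-minute duration, quantification must start by 198 − 25 = minute 173.
So quantification can start as early as minute 156 and as late as minute 173, giving 173 − 156 = 17 minutes of slack.

17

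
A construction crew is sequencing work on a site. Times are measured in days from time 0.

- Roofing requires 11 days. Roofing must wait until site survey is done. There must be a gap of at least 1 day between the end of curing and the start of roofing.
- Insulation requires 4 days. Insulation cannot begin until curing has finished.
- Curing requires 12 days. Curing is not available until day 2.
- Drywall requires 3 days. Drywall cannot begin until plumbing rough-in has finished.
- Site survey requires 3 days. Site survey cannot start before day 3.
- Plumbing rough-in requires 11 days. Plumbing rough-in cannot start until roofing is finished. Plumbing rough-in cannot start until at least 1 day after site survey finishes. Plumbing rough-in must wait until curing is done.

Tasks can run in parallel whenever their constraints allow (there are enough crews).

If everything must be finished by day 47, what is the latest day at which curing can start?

To finish by day 47, drywall (duration 3) must start no later than day 44.
Since drywall (must start by day 44) depends on it, plumbing rough-in must finish by day 44. Backing off its 11-day duration gives a latest start of day 33.
Roofing must finish before plumbing rough-in (must start by day 33). With an 11-day duration, roofing must start by 33 − 11 = day 22.
Nothing follows insulation; the deadline of day 47 is its only limit. It must start by 47 − 4 = day 43.
For curing: roofing (must start by day 22, minus 1-day gap → day 21); plumbing rough-in (must start by day 33); insulation (must start by day 43). The most restrictive is day 21; with a 12-day duration, curing must start by day 9.

9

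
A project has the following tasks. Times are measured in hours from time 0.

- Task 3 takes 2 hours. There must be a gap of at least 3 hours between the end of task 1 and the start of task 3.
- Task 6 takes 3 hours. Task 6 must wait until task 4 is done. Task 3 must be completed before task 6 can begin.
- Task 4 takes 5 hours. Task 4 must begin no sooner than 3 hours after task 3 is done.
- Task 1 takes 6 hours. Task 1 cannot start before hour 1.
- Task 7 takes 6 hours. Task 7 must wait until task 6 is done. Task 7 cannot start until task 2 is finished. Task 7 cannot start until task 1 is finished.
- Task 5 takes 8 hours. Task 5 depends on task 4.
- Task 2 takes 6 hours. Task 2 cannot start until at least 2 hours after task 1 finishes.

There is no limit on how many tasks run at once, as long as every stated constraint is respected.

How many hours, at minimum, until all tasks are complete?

29

Task 1 cannot begin until its own release at hour 1. It runs from hour 1 to 1 + 6 = hour 7.
Task 3 waits on task 1 (finishes hour 7, plus 3-hour gap → hour 10), so it starts at hour 10 and finishes at 10 + 2 = hour 12.
Task 4 waits on task 3 (finishes hour 12, plus 3-hour gap → hour 15), so it starts at hour 15 and finishes at 15 + 5 = hour 20.
Task 6 cannot start until task 4 (finishes hour 20); task 3 (finishes hour 12). The controlling bound is hour 20, so task 6 finishes at 20 + 3 = hour 23.
Task 5 waits on task 4 (finishes hour 20), so it starts at hour 20 and finishes at 20 + 8 = hour 28.
Task 2 waits on task 1 (finishes hour 7, plus 2-hour gap → hour 9), so it starts at hour 9 and finishes at 9 + 6 = hour 15.
For task 7: task 6 (finishes hour 23); task 2 (finishes hour 15); task 1 (finishes hour 7). Taking the maximum gives a start of hour 23, and it finishes at 23 + 6 = hour 29.
All tasks are finished once the last one completes. Finish times: Task 1 at 7, Task 2 at 15, Task 3 at 12, Task 4 at 20, Task 5 at 28, Task 6 at 23, Task 7 at 29. The latest is hour 29.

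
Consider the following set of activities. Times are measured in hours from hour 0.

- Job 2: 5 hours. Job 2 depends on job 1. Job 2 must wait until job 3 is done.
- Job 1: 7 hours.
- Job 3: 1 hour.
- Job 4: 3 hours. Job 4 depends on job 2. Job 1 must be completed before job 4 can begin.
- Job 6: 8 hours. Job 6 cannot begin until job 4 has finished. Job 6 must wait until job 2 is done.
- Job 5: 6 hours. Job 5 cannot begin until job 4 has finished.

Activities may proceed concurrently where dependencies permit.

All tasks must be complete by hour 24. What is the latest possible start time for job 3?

7

To finish by hour 24, job 5 (duration 6) must start no later than hour 18.
Job 6 must finish by hour 24; it takes 8 hours, so it must start by 24 − 8 = hour 16.
Job 4 feeds job 5 (must start by hour 18); job 6 (must start by hour 16). Taking the minimum, job 4 must finish by hour 16 and start by 16 − 3 = hour 13.
Job 2 has several dependents: job 4 (must start by hour 13); job 6 (must start by hour 16). The earliest of those limits is hour 13, so job 2 must start by 13 − 5 = hour 8.
Job 3 feeds into job 2 (must start by hour 8); so job 3 must finish by hour 8 and therefore start by hour 7.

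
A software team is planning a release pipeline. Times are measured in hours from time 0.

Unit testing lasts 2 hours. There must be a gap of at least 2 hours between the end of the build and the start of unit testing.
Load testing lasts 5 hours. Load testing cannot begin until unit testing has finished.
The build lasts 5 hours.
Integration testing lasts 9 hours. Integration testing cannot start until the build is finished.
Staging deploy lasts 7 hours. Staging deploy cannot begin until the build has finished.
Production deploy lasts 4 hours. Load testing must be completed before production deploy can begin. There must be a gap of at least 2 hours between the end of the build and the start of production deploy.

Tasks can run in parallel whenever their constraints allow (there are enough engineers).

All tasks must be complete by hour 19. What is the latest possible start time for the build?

Production deploy must finish by hour 19; it takes 4 hours, so it must start by 19 − 4 = hour 15.
Load testing feeds into production deploy (must start by hour 15); so load testing must finish by hour 15 and therefore start by hour 10.
Unit testing must finish before load testing (must start by hour 10). With a 2-hour duration, unit testing must start by 10 − 2 = hour 8.
Integration testing must finish by hour 19; it takes 9 hours, so it must start by 19 − 9 = hour 10.
To finish by hour 19, staging deploy (duration 7) must start no later than hour 12.
The build feeds unit testing (must start by hour 8, minus 2-hour gap → hour 6); integration testing (must start by hour 10); staging deploy (must start by hour 12); production deploy (must start by hour 15, minus 2-hour gap → hour 13). Taking the minimum, the build must finish by hour 6 and start by 6 − 5 = hour 1.

1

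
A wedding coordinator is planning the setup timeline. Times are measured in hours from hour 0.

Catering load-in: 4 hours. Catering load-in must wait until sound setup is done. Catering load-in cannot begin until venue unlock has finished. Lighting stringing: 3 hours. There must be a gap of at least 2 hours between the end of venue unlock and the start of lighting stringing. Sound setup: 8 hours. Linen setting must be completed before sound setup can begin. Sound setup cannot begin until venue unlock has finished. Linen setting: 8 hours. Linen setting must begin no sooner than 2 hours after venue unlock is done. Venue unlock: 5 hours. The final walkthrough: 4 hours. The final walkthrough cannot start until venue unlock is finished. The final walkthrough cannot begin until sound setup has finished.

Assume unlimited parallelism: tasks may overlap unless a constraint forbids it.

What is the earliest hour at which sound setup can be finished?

23

Venue unlock has no prerequisites, so it starts at hour 0 and finishes at hour 5.
Linen setting cannot begin until venue unlock (finishes hour 5, plus 2-hour gap → hour 7). It runs from hour 7 to 7 + 8 = hour 15.
Sound setup has to wait for linen setting (finishes hour 15); venue unlock (finishes hour 5). The latest of these is hour 15, so sound setup runs hour 15 to 15 + 8 = hour 23.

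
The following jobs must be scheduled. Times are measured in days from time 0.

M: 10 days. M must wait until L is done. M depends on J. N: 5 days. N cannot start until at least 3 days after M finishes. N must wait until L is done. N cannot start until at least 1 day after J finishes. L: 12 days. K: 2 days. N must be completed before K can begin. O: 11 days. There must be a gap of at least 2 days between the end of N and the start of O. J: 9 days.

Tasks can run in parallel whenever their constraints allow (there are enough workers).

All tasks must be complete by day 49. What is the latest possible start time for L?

6

K must finish by day 49; it takes 2 days, so it must start by 49 − 2 = day 47.
O must finish by day 49; it takes 11 days, so it must start by 49 − 11 = day 38.
N must finish in time for K (must start by day 47); O (must start by day 38, minus 2-day gap → day 36). The tightest is day 36, so N must start by 36 − 5 = day 31.
Since N (must start by day 31, minus 3-day gap → day 28) depends on it, M must finish by day 28. Backing off its 10-day duration gives a latest start of day 18.
L must finish in time for M (must start by day 18); N (must start by day 31). The tightest is day 18, so L must start by 18 − 12 = day 6.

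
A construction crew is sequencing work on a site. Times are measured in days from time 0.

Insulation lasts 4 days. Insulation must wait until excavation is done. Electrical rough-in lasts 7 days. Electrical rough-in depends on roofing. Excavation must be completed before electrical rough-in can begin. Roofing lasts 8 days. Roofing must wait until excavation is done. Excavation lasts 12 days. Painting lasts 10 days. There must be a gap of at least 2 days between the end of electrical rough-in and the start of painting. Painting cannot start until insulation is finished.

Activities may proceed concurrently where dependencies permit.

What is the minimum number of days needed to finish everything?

39

Excavation has no prerequisites, so it starts at day 0 and finishes at day 12.
After excavation (finishes day 12), insulation can start at day 12 and finishes at day 16.
Roofing cannot begin until excavation (finishes day 12). It runs from day 12 to 12 + 8 = day 20.
Electrical rough-in needs all of roofing (finishes day 20); excavation (finishes day 12). That puts its earliest start at day 20; it finishes at 20 + 7 = day 27.
For painting: electrical rough-in (finishes day 27, plus 2-day gap → day 29); insulation (finishes day 16). Taking the maximum gives a start of day 29, and it finishes at 29 + 10 = day 39.
All tasks are finished once the last one completes. Finish times: Excavation at 12, Roofing at 20, Electrical rough-in at 27, Insulation at 16, Painting at 39. The latest is day 39.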